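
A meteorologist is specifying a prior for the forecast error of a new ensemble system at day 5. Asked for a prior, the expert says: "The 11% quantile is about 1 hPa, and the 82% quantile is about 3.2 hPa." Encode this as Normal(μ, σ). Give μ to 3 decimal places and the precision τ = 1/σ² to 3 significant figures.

μ = 2.260, τ = 0.948

For Normal(μ,σ), the p-quantile is μ + z_p·σ. Here z_{0.11} = -1.227, z_{0.82} = 0.9154.
So 1 = μ − 1.227σ and 3.2 = μ + 0.9154σ.
Subtracting: σ = (3.2 − 1)/(0.9154 − (-1.227)) = 1.027.
Then μ = 1 − (-1.227)·1.027 = 2.260.
Precision τ = 1/σ² = 1/1.027² = 0.948.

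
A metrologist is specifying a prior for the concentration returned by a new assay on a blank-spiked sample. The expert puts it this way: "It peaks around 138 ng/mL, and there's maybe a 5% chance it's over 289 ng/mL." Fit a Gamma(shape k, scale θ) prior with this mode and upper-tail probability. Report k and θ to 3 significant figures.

k ≈ 6.06, θ ≈ 27.3

Gamma(k,θ) with k>1 has mode (k−1)θ, so θ = 138/(k−1).
Need P(X < 289) = 0.95 with θ tied to k this way. Start at k = 2, θ = 138: P(X<289) ≈ 0.619.
Too low — raise k to concentrate. Iterating converges to k ≈ 6.06.
Then θ = 138/(6.06−1) ≈ 27.3.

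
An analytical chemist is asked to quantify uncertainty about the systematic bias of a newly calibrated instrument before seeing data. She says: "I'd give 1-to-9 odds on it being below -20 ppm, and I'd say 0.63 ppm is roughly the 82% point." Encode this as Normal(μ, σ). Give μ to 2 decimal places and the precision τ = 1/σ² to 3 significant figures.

The p-quantile of Normal(μ,σ) is μ + z_p·σ, with z_{0.1} = -1.282 and z_{0.82} = 0.9154.
Eliminate σ: μ = (z₂·x₁ − z₁·x₂)/(z₂ − z₁) = (0.9154·-20 − (-1.282)·0.63)/2.197 = -7.97.
Then σ = (x₂ − x₁)/(z₂ − z₁) = (0.63 − -20)/2.197 = 9.39.
Precision τ = 1/σ² = 1/9.39² = 0.0113.

μ = -7.97, τ = 0.0113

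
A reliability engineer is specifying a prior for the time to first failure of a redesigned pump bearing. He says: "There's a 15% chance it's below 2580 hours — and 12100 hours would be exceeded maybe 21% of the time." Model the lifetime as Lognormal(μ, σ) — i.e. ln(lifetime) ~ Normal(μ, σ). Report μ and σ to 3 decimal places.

μ ≈ 8.725, σ ≈ 0.839

If T ~ Lognormal(μ,σ) then ln T ~ Normal(μ,σ), so the p-quantile of ln T is μ + z_p·σ.
ln(2580) = 7.856 and ln(12100) = 9.401; z_{0.15} = -1.036, z_{0.79} = 0.8064.
σ = (9.401 − 7.856)/(0.8064 − (-1.036)) = 0.839.
μ = 7.856 − (-1.036)·0.839 = 8.725.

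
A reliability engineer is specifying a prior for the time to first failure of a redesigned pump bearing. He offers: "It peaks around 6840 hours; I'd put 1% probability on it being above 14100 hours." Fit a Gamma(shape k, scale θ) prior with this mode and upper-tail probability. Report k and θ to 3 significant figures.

k ≈ 10.3, θ ≈ 733

Gamma(k,θ) with k>1 has mode (k−1)θ, so θ = 6840/(k−1).
Need P(X < 14100) = 0.99 with θ tied to k this way. Start at k = 2, θ = 6840: P(X<14100) ≈ 0.610.
Too low — raise k to concentrate. Iterating converges to k ≈ 10.3.
Then θ = 6840/(10.3−1) ≈ 733.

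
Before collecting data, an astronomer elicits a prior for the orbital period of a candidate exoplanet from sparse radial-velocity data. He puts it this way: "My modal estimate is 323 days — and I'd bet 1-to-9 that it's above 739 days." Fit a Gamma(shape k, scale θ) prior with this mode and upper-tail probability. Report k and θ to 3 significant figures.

k ≈ 3.81, θ ≈ 115

Gamma(k,θ) with k>1 has mode (k−1)θ, so θ = 323/(k−1).
Need P(X < 739) = 0.9 with θ tied to k this way. Start at k = 2, θ = 323: P(X<739) ≈ 0.666.
Too low — raise k to concentrate. Iterating converges to k ≈ 3.81.
Then θ = 323/(3.81−1) ≈ 115.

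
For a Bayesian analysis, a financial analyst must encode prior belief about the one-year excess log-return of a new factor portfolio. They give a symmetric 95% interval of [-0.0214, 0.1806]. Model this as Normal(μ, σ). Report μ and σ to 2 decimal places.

μ = 0.08, σ = 0.05

A symmetric 95% interval runs μ ± z·σ with z = 1.96.
Half-width = 0.101, so σ = 0.101/1.96 = 0.05.
μ is the interval midpoint, 0.08.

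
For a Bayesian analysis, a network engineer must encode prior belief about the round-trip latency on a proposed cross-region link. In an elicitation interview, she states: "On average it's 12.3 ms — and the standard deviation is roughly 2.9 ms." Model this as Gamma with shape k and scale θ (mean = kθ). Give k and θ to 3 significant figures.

For Gamma(k, scale θ): mean = kθ, variance = kθ², so CV = 1/√k.
CV = SD/mean = 2.9/12.3 = 0.2358, hence k = 1/CV² = 18.
Then θ = mean/k = 12.3/18 = 0.684.

k ≈ 18, θ ≈ 0.684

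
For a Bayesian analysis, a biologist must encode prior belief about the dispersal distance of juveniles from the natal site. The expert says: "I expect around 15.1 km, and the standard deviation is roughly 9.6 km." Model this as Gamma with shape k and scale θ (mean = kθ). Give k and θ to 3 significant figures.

k ≈ 2.47, θ ≈ 6.1

For Gamma(k, scale θ): mean = kθ, variance = kθ², so CV = 1/√k.
CV = SD/mean = 9.6/15.1 = 0.6358, hence k = 1/CV² = 2.47.
Then θ = mean/k = 15.1/2.47 = 6.1.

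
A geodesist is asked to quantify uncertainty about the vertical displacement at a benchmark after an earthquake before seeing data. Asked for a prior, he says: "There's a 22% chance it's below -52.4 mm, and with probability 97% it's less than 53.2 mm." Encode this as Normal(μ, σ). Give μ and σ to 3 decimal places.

For Normal(μ,σ), the p-quantile is μ + z_p·σ. Here z_{0.22} = -0.7722, z_{0.97} = 1.881.
So -52.4 = μ − 0.7722σ and 53.2 = μ + 1.881σ.
Subtracting: σ = (53.2 − -52.4)/(1.881 − (-0.7722)) = 39.804.
Then μ = -52.4 − (-0.7722)·39.804 = -21.663.

μ = -21.663, σ = 39.804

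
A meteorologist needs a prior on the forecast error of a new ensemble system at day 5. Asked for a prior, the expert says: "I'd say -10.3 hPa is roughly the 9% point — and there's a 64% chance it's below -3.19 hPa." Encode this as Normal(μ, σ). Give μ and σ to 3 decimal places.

For Normal(μ,σ), the p-quantile is μ + z_p·σ. Here z_{0.09} = -1.341, z_{0.64} = 0.3585.
So -10.3 = μ − 1.341σ and -3.19 = μ + 0.3585σ.
Subtracting: σ = (-3.19 − -10.3)/(0.3585 − (-1.341)) = 4.184.
Then μ = -10.3 − (-1.341)·4.184 = -4.690.

μ = -4.690, σ = 4.184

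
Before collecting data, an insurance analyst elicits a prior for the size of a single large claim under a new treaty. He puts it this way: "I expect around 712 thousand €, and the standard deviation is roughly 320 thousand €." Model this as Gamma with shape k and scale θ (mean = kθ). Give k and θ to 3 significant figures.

For Gamma(k, scale θ): mean = kθ, variance = kθ², so CV = 1/√k.
CV = SD/mean = 320/712 = 0.4494, hence k = 1/CV² = 4.95.
Then θ = mean/k = 712/4.95 = 144.

k ≈ 4.95, θ ≈ 144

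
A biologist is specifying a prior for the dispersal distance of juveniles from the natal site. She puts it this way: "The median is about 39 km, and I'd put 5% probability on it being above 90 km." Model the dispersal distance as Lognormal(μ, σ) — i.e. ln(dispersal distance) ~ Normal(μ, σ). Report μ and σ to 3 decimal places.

μ ≈ 3.664, σ ≈ 0.508

If T ~ Lognormal(μ,σ) then ln T ~ Normal(μ,σ), so the p-quantile of ln T is μ + z_p·σ.
ln(39) = 3.664 and ln(90) = 4.5; z_{0.5} = 0, z_{0.95} = 1.645.
σ = (4.5 − 3.664)/(1.645 − (0)) = 0.508.
μ = 3.664 − (0)·0.508 = 3.664.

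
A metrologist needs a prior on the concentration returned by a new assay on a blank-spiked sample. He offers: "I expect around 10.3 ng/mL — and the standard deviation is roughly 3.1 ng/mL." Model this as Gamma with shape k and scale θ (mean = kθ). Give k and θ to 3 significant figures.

For Gamma(k, scale θ): mean = kθ, variance = kθ², so CV = 1/√k.
CV = SD/mean = 3.1/10.3 = 0.301, hence k = 1/CV² = 11.
Then θ = mean/k = 10.3/11 = 0.933.

k ≈ 11, θ ≈ 0.933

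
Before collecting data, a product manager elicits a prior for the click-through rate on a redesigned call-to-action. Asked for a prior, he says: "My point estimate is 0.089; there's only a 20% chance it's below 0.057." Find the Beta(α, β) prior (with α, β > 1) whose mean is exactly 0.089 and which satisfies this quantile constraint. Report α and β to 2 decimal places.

With mean 0.089 fixed, write α = 0.089s, β = 0.911s where s = α+β.
Need P(θ < 0.057) = 0.2 under Beta(0.089s, 0.911s). Normal approximation: (q−m)/√(m(1−m)/s) ≈ z_{0.2} = -0.842, so s ≈ 0.089·0.911·(-0.842)²/(0.057−0.089)² = 56.1.
At s = 56.1: P(θ<0.057) ≈ 0.205. Adjusting to match 0.2 gives s ≈ 58.08.
So α = 0.089·58.08 ≈ 5.17, β = 0.911·58.08 ≈ 52.91.

α ≈ 5.17, β ≈ 52.91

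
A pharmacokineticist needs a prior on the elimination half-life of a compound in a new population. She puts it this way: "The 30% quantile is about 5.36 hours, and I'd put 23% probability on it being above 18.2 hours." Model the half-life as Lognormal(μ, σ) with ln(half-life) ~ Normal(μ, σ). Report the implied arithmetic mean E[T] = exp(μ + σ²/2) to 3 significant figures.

E[T] ≈ 14.2 hours

If T ~ Lognormal(μ,σ) then ln T ~ Normal(μ,σ), so the p-quantile of ln T is μ + z_p·σ.
ln(5.36) = 1.679 and ln(18.2) = 2.901; z_{0.3} = -0.5244, z_{0.77} = 0.7388.
σ = (2.901 − 1.679)/(0.7388 − (-0.5244)) = 0.968.
μ = 1.679 − (-0.5244)·0.968 = 2.186.
E[T] = exp(μ + σ²/2) = exp(2.186 + 0.4682) = 14.2 hours.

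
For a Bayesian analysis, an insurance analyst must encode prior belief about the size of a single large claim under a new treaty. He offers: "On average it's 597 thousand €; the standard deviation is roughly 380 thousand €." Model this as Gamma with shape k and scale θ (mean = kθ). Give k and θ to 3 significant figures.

k ≈ 2.47, θ ≈ 242

For Gamma(k, scale θ): mean = kθ, variance = kθ², so CV = 1/√k.
CV = SD/mean = 380/597 = 0.6365, hence k = 1/CV² = 2.47.
Then θ = mean/k = 597/2.47 = 242.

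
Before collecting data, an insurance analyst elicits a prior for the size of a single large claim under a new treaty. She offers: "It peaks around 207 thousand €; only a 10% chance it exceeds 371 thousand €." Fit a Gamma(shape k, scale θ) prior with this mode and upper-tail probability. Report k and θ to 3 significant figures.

Gamma(k,θ) with k>1 has mode (k−1)θ, so θ = 207/(k−1).
Need P(X < 371) = 0.9 with θ tied to k this way. Start at k = 2, θ = 207: P(X<371) ≈ 0.535.
Too low — raise k to concentrate. Iterating converges to k ≈ 6.59.
Then θ = 207/(6.59−1) ≈ 37.

k ≈ 6.59, θ ≈ 37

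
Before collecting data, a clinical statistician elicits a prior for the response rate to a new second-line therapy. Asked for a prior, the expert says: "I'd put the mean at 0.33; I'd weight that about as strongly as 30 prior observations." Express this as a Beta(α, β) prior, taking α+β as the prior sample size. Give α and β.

Under the effective-sample-size interpretation, Beta(α, β) has prior mean α/(α+β) and prior sample size α+β.
So α+β = 30 and α/(α+β) = 0.33, giving α = 0.33·30 = 9.9 and β = 30 − 9.9 = 20.1.

α = 9.9, β = 20.1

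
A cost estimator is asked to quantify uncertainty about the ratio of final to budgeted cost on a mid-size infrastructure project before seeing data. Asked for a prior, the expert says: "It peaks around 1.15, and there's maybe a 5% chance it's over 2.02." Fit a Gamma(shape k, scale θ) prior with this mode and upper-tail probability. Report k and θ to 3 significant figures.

k ≈ 9.79, θ ≈ 0.131

Gamma(k,θ) with k>1 has mode (k−1)θ, so θ = 1.15/(k−1).
Need P(X < 2.02) = 0.95 with θ tied to k this way. Start at k = 2, θ = 1.15: P(X<2.02) ≈ 0.524.
Too low — raise k to concentrate. Iterating converges to k ≈ 9.79.
Then θ = 1.15/(9.79−1) ≈ 0.131.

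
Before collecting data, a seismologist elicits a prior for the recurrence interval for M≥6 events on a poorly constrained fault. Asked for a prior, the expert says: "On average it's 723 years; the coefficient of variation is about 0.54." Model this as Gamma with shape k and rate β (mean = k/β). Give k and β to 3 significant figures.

k ≈ 3.43, β ≈ 0.00474

For Gamma(k, rate β): mean = k/β, variance = k/β², so CV = 1/√k.
CV = 0.54, hence k = 1/CV² = 3.43.
Then β = k/mean = 3.43/723 = 0.00474.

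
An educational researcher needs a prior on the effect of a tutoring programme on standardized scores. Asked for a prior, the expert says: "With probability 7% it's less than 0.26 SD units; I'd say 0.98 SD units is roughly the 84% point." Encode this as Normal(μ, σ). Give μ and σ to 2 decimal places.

μ = 0.69, σ = 0.29

The p-quantile of Normal(μ,σ) is μ + z_p·σ, with z_{0.07} = -1.476 and z_{0.84} = 0.9945.
Eliminate σ: μ = (z₂·x₁ − z₁·x₂)/(z₂ − z₁) = (0.9945·0.26 − (-1.476)·0.98)/2.47 = 0.69.
Then σ = (x₂ − x₁)/(z₂ − z₁) = (0.98 − 0.26)/2.47 = 0.29.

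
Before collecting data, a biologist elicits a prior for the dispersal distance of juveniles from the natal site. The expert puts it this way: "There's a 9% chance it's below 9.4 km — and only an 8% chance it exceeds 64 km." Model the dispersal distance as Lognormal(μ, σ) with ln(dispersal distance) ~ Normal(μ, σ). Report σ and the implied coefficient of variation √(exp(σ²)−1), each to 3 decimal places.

σ ≈ 0.699, CV ≈ 0.793

If T ~ Lognormal(μ,σ) then ln T ~ Normal(μ,σ), so the p-quantile of ln T is μ + z_p·σ.
ln(9.4) = 2.241 and ln(64) = 4.159; z_{0.09} = -1.341, z_{0.92} = 1.405.
σ = (4.159 − 2.241)/(1.405 − (-1.341)) = 0.699.
μ = 2.241 − (-1.341)·0.699 = 3.177.
CV = √(exp(σ²)−1) = √(exp(0.4880)−1) = 0.793.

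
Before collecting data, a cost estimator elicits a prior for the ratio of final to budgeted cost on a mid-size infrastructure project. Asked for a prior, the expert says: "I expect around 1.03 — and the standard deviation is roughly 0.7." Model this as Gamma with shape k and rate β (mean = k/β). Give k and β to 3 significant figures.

For Gamma(k, rate β): mean = k/β, variance = k/β², so CV = 1/√k.
CV = SD/mean = 0.7/1.03 = 0.6796, hence k = 1/CV² = 2.17.
Then β = k/mean = 2.17/1.03 = 2.1.

k ≈ 2.17, β ≈ 2.1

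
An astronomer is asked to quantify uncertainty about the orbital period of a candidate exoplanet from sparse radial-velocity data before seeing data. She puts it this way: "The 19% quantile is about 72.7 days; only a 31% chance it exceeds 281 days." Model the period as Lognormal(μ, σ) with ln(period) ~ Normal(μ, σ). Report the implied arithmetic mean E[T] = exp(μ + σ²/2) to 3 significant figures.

E[T] ≈ 280 days

If T ~ Lognormal(μ,σ) then ln T ~ Normal(μ,σ), so the p-quantile of ln T is μ + z_p·σ.
ln(72.7) = 4.286 and ln(281) = 5.638; z_{0.19} = -0.8779, z_{0.69} = 0.4959.
σ = (5.638 − 4.286)/(0.4959 − (-0.8779)) = 0.984.
μ = 4.286 − (-0.8779)·0.984 = 5.150.
E[T] = exp(μ + σ²/2) = exp(5.150 + 0.4843) = 280 days.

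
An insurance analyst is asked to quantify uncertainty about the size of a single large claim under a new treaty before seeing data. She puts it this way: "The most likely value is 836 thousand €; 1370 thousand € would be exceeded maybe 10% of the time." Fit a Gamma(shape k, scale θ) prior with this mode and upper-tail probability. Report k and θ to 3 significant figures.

Gamma(k,θ) with k>1 has mode (k−1)θ, so θ = 836/(k−1).
Need P(X < 1370) = 0.9 with θ tied to k this way. Start at k = 2, θ = 836: P(X<1370) ≈ 0.487.
Too low — raise k to concentrate. Iterating converges to k ≈ 8.73.
Then θ = 836/(8.73−1) ≈ 108.

k ≈ 8.73, θ ≈ 108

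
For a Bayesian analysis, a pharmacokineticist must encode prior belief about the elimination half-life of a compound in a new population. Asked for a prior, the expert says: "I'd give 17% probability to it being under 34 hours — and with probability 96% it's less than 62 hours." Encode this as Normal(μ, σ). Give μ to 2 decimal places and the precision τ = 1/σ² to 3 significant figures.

μ = 43.88, τ = 0.00933

For Normal(μ,σ), the p-quantile is μ + z_p·σ. Here z_{0.17} = -0.9542, z_{0.96} = 1.751.
So 34 = μ − 0.9542σ and 62 = μ + 1.751σ.
Subtracting: σ = (62 − 34)/(1.751 − (-0.9542)) = 10.35.
Then μ = 34 − (-0.9542)·10.35 = 43.88.
Precision τ = 1/σ² = 1/10.35² = 0.00933.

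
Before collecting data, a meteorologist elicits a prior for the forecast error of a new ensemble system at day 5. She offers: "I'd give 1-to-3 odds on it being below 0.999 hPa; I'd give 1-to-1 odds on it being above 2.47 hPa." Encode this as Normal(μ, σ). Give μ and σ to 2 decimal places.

μ = 2.47, σ = 2.18

The p-quantile of Normal(μ,σ) is μ + z_p·σ, with z_{0.25} = -0.6745 and z_{0.5} = 0.
Eliminate σ: μ = (z₂·x₁ − z₁·x₂)/(z₂ − z₁) = (0·0.999 − (-0.6745)·2.47)/0.6745 = 2.47.
Then σ = (x₂ − x₁)/(z₂ − z₁) = (2.47 − 0.999)/0.6745 = 2.18.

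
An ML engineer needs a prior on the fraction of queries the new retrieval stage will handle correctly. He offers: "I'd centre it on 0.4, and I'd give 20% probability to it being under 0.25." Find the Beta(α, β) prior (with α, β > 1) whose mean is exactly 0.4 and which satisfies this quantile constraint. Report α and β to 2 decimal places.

α ≈ 3.13, β ≈ 4.69

With mean 0.4 fixed, write α = 0.4s, β = 0.6s where s = α+β.
Need P(θ < 0.25) = 0.2 under Beta(0.4s, 0.6s). Normal approximation: (q−m)/√(m(1−m)/s) ≈ z_{0.2} = -0.842, so s ≈ 0.4·0.6·(-0.842)²/(0.25−0.4)² = 7.6.
At s = 7.6: P(θ<0.25) ≈ 0.205. Adjusting to match 0.2 gives s ≈ 7.82.
So α = 0.4·7.82 ≈ 3.13, β = 0.6·7.82 ≈ 4.69.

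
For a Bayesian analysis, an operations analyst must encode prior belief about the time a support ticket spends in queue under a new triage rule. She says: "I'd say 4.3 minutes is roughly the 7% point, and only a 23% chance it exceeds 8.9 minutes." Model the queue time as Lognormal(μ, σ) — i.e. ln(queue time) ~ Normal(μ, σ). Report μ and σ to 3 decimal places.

μ ≈ 1.943, σ ≈ 0.328

If T ~ Lognormal(μ,σ) then ln T ~ Normal(μ,σ), so the p-quantile of ln T is μ + z_p·σ.
ln(4.3) = 1.459 and ln(8.9) = 2.186; z_{0.07} = -1.476, z_{0.77} = 0.7388.
σ = (2.186 − 1.459)/(0.7388 − (-1.476)) = 0.328.
μ = 1.459 − (-1.476)·0.328 = 1.943.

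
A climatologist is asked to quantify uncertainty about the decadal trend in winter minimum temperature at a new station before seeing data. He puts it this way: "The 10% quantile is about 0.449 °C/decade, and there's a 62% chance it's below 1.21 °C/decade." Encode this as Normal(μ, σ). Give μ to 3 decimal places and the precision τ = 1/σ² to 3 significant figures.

μ = 1.064, τ = 4.35

For Normal(μ,σ), the p-quantile is μ + z_p·σ. Here z_{0.1} = -1.282, z_{0.62} = 0.3055.
So 0.449 = μ − 1.282σ and 1.21 = μ + 0.3055σ.
Subtracting: σ = (1.21 − 0.449)/(0.3055 − (-1.282)) = 0.480.
Then μ = 0.449 − (-1.282)·0.480 = 1.064.
Precision τ = 1/σ² = 1/0.4795² = 4.35.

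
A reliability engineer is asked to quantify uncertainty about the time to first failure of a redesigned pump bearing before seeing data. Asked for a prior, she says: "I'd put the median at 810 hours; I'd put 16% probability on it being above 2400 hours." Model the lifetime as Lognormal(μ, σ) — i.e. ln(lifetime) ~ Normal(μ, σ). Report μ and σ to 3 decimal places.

μ ≈ 6.697, σ ≈ 1.092

If T ~ Lognormal(μ,σ) then ln T ~ Normal(μ,σ), so the p-quantile of ln T is μ + z_p·σ.
ln(810) = 6.697 and ln(2400) = 7.783; z_{0.5} = 0, z_{0.84} = 0.9945.
σ = (7.783 − 6.697)/(0.9945 − (0)) = 1.092.
μ = 6.697 − (0)·1.092 = 6.697.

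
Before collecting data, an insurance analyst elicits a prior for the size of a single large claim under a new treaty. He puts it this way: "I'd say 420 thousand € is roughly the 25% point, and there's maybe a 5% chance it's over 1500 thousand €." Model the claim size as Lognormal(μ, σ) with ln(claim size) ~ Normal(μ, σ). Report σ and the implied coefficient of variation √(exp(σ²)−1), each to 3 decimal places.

If T ~ Lognormal(μ,σ) then ln T ~ Normal(μ,σ), so the p-quantile of ln T is μ + z_p·σ.
ln(420) = 6.04 and ln(1500) = 7.313; z_{0.25} = -0.6745, z_{0.95} = 1.645.
σ = (7.313 − 6.04)/(1.645 − (-0.6745)) = 0.549.
μ = 6.04 − (-0.6745)·0.549 = 6.410.
CV = √(exp(σ²)−1) = √(exp(0.3012)−1) = 0.593.

σ ≈ 0.549, CV ≈ 0.593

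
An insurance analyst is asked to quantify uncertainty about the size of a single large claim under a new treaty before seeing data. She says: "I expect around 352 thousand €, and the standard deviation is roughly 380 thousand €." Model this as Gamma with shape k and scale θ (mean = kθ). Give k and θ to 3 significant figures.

k ≈ 0.858, θ ≈ 410

For Gamma(k, scale θ): mean = kθ, variance = kθ², so CV = 1/√k.
CV = SD/mean = 380/352 = 1.08, hence k = 1/CV² = 0.858.
Then θ = mean/k = 352/0.858 = 410.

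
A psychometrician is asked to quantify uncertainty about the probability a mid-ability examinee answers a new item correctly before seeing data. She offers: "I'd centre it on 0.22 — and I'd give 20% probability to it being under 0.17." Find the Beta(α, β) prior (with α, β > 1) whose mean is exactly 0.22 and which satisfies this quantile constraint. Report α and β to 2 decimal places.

α ≈ 11.05, β ≈ 39.17

With mean 0.22 fixed, write α = 0.22s, β = 0.78s where s = α+β.
Need P(θ < 0.17) = 0.2 under Beta(0.22s, 0.78s). Normal approximation: (q−m)/√(m(1−m)/s) ≈ z_{0.2} = -0.842, so s ≈ 0.22·0.78·(-0.842)²/(0.17−0.22)² = 48.6.
At s = 48.6: P(θ<0.17) ≈ 0.204. Adjusting to match 0.2 gives s ≈ 50.22.
So α = 0.22·50.22 ≈ 11.05, β = 0.78·50.22 ≈ 39.17.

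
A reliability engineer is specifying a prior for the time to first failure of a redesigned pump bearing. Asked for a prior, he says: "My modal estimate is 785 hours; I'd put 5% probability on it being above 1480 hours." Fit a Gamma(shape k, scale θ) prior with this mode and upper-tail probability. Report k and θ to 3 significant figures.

Gamma(k,θ) with k>1 has mode (k−1)θ, so θ = 785/(k−1).
Need P(X < 1480) = 0.95 with θ tied to k this way. Start at k = 2, θ = 785: P(X<1480) ≈ 0.562.
Too low — raise k to concentrate. Iterating converges to k ≈ 7.92.
Then θ = 785/(7.92−1) ≈ 114.

k ≈ 7.92, θ ≈ 114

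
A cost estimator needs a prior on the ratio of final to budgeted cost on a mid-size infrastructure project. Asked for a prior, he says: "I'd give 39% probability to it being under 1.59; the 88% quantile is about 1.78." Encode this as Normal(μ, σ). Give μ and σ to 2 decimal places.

μ = 1.63, σ = 0.13

For Normal(μ,σ), the p-quantile is μ + z_p·σ. Here z_{0.39} = -0.2793, z_{0.88} = 1.175.
So 1.59 = μ − 0.2793σ and 1.78 = μ + 1.175σ.
Subtracting: σ = (1.78 − 1.59)/(1.175 − (-0.2793)) = 0.13.
Then μ = 1.59 − (-0.2793)·0.13 = 1.63.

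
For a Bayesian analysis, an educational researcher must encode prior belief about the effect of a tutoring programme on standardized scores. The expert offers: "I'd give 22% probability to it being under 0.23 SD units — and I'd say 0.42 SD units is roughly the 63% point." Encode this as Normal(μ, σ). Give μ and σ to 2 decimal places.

The p-quantile of Normal(μ,σ) is μ + z_p·σ, with z_{0.22} = -0.7722 and z_{0.63} = 0.3319.
Eliminate σ: μ = (z₂·x₁ − z₁·x₂)/(z₂ − z₁) = (0.3319·0.23 − (-0.7722)·0.42)/1.104 = 0.36.
Then σ = (x₂ − x₁)/(z₂ − z₁) = (0.42 − 0.23)/1.104 = 0.17.

μ = 0.36, σ = 0.17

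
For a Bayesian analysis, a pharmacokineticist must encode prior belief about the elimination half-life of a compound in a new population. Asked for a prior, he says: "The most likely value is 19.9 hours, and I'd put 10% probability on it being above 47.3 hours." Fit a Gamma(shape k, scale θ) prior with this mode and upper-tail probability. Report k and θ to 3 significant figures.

k ≈ 3.56, θ ≈ 7.76

Gamma(k,θ) with k>1 has mode (k−1)θ, so θ = 19.9/(k−1).
Need P(X < 47.3) = 0.9 with θ tied to k this way. Start at k = 2, θ = 19.9: P(X<47.3) ≈ 0.686.
Too low — raise k to concentrate. Iterating converges to k ≈ 3.56.
Then θ = 19.9/(3.56−1) ≈ 7.76.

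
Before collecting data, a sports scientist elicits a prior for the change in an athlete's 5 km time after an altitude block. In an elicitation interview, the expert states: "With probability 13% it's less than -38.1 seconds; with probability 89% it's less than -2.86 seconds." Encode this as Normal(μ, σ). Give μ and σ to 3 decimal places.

μ = -21.230, σ = 14.977

For Normal(μ,σ), the p-quantile is μ + z_p·σ. Here z_{0.13} = -1.126, z_{0.89} = 1.227.
So -38.1 = μ − 1.126σ and -2.86 = μ + 1.227σ.
Subtracting: σ = (-2.86 − -38.1)/(1.227 − (-1.126)) = 14.977.
Then μ = -38.1 − (-1.126)·14.977 = -21.230.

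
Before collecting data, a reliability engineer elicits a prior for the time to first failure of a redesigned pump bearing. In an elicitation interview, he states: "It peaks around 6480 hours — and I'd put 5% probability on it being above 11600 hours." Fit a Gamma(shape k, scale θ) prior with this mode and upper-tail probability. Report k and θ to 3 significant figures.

Gamma(k,θ) with k>1 has mode (k−1)θ, so θ = 6480/(k−1).
Need P(X < 11600) = 0.95 with θ tied to k this way. Start at k = 2, θ = 6480: P(X<11600) ≈ 0.534.
Too low — raise k to concentrate. Iterating converges to k ≈ 9.22.
Then θ = 6480/(9.22−1) ≈ 788.

k ≈ 9.22, θ ≈ 788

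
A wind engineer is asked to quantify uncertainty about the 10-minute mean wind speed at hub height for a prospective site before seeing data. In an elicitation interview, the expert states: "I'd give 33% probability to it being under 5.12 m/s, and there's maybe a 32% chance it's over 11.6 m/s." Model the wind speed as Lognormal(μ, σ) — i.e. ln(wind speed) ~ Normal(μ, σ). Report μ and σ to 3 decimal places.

If T ~ Lognormal(μ,σ) then ln T ~ Normal(μ,σ), so the p-quantile of ln T is μ + z_p·σ.
ln(5.12) = 1.633 and ln(11.6) = 2.451; z_{0.33} = -0.4399, z_{0.68} = 0.4677.
σ = (2.451 − 1.633)/(0.4677 − (-0.4399)) = 0.901.
μ = 1.633 − (-0.4399)·0.901 = 2.030.

μ ≈ 2.030, σ ≈ 0.901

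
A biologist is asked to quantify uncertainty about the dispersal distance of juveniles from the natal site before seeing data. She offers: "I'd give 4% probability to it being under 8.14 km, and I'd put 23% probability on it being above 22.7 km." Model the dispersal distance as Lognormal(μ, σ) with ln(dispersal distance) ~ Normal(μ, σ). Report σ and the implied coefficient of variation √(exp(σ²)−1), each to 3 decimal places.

If T ~ Lognormal(μ,σ) then ln T ~ Normal(μ,σ), so the p-quantile of ln T is μ + z_p·σ.
ln(8.14) = 2.097 and ln(22.7) = 3.122; z_{0.04} = -1.751, z_{0.77} = 0.7388.
σ = (3.122 − 2.097)/(0.7388 − (-1.751)) = 0.412.
μ = 2.097 − (-1.751)·0.412 = 2.818.
CV = √(exp(σ²)−1) = √(exp(0.1697)−1) = 0.430.

σ ≈ 0.412, CV ≈ 0.430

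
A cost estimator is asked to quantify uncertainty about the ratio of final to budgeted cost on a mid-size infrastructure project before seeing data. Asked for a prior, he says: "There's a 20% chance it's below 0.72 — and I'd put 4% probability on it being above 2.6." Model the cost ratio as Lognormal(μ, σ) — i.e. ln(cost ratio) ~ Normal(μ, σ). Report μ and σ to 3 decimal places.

μ ≈ 0.088, σ ≈ 0.495

If T ~ Lognormal(μ,σ) then ln T ~ Normal(μ,σ), so the p-quantile of ln T is μ + z_p·σ.
ln(0.72) = -0.3285 and ln(2.6) = 0.9555; z_{0.2} = -0.8416, z_{0.96} = 1.751.
σ = (0.9555 − -0.3285)/(1.751 − (-0.8416)) = 0.495.
μ = -0.3285 − (-0.8416)·0.495 = 0.088.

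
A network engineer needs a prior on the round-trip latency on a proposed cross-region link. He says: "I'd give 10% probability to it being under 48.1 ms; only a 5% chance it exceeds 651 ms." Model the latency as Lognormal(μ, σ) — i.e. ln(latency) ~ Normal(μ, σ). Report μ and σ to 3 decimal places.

μ ≈ 5.014, σ ≈ 0.890

If T ~ Lognormal(μ,σ) then ln T ~ Normal(μ,σ), so the p-quantile of ln T is μ + z_p·σ.
ln(48.1) = 3.873 and ln(651) = 6.479; z_{0.1} = -1.282, z_{0.95} = 1.645.
σ = (6.479 − 3.873)/(1.645 − (-1.282)) = 0.890.
μ = 3.873 − (-1.282)·0.890 = 5.014.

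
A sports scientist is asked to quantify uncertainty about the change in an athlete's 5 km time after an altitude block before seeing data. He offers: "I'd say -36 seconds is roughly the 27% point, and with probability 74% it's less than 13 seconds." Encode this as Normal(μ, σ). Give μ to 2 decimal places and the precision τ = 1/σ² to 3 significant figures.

The p-quantile of Normal(μ,σ) is μ + z_p·σ, with z_{0.27} = -0.6128 and z_{0.74} = 0.6433.
Eliminate σ: μ = (z₂·x₁ − z₁·x₂)/(z₂ − z₁) = (0.6433·-36 − (-0.6128)·13)/1.256 = -12.10.
Then σ = (x₂ − x₁)/(z₂ − z₁) = (13 − -36)/1.256 = 39.01.
Precision τ = 1/σ² = 1/39.01² = 0.000657.

μ = -12.10, τ = 0.000657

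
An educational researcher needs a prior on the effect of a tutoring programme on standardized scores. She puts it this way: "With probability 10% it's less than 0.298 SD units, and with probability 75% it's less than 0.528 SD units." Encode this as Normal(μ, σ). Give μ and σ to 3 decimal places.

μ = 0.449, σ = 0.118

The p-quantile of Normal(μ,σ) is μ + z_p·σ, with z_{0.1} = -1.282 and z_{0.75} = 0.6745.
Eliminate σ: μ = (z₂·x₁ − z₁·x₂)/(z₂ − z₁) = (0.6745·0.298 − (-1.282)·0.528)/1.956 = 0.449.
Then σ = (x₂ − x₁)/(z₂ − z₁) = (0.528 − 0.298)/1.956 = 0.118.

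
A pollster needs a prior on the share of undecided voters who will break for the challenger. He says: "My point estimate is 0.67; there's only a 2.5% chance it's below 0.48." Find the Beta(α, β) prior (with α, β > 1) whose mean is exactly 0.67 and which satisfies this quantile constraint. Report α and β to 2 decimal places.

With mean 0.67 fixed, write α = 0.67s, β = 0.33s where s = α+β.
Need P(θ < 0.48) = 0.025 under Beta(0.67s, 0.33s). Normal approximation: (q−m)/√(m(1−m)/s) ≈ z_{0.025} = -1.96, so s ≈ 0.67·0.33·(-1.96)²/(0.48−0.67)² = 23.5.
At s = 23.5: P(θ<0.48) ≈ 0.030. Adjusting to match 0.025 gives s ≈ 25.43.
So α = 0.67·25.43 ≈ 17.04, β = 0.33·25.43 ≈ 8.39.

α ≈ 17.04, β ≈ 8.39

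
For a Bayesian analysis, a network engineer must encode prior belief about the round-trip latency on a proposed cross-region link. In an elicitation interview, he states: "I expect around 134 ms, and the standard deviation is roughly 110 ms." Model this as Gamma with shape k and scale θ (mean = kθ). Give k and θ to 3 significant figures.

For Gamma(k, scale θ): mean = kθ, variance = kθ², so CV = 1/√k.
CV = SD/mean = 110/134 = 0.8209, hence k = 1/CV² = 1.48.
Then θ = mean/k = 134/1.48 = 90.3.

k ≈ 1.48, θ ≈ 90.3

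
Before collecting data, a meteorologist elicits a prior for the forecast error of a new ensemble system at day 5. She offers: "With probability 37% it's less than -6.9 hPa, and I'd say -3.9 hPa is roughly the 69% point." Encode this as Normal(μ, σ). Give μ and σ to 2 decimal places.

μ = -5.70, σ = 3.62

For Normal(μ,σ), the p-quantile is μ + z_p·σ. Here z_{0.37} = -0.3319, z_{0.69} = 0.4959.
So -6.9 = μ − 0.3319σ and -3.9 = μ + 0.4959σ.
Subtracting: σ = (-3.9 − -6.9)/(0.4959 − (-0.3319)) = 3.62.
Then μ = -6.9 − (-0.3319)·3.62 = -5.70.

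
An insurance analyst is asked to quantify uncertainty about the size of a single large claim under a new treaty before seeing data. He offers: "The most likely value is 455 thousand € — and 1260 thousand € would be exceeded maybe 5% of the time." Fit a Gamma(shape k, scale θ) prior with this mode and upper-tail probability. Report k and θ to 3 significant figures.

k ≈ 3.58, θ ≈ 176

Gamma(k,θ) with k>1 has mode (k−1)θ, so θ = 455/(k−1).
Need P(X < 1260) = 0.95 with θ tied to k this way. Start at k = 2, θ = 455: P(X<1260) ≈ 0.764.
Too low — raise k to concentrate. Iterating converges to k ≈ 3.58.
Then θ = 455/(3.58−1) ≈ 176.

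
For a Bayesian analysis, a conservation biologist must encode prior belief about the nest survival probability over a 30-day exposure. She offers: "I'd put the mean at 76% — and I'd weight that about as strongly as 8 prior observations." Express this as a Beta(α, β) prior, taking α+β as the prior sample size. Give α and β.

α = 6.08, β = 1.92

Under the effective-sample-size interpretation, Beta(α, β) has prior mean α/(α+β) and prior sample size α+β.
So α+β = 8 and α/(α+β) = 0.76, giving α = 0.76·8 = 6.08 and β = 8 − 6.08 = 1.92.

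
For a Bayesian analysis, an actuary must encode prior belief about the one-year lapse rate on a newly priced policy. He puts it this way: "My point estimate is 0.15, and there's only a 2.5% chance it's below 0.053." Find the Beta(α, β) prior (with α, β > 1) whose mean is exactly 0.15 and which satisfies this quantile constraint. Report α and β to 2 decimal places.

α ≈ 5.12, β ≈ 28.99

With mean 0.15 fixed, write α = 0.15s, β = 0.85s where s = α+β.
Need P(θ < 0.053) = 0.025 under Beta(0.15s, 0.85s). Normal approximation: (q−m)/√(m(1−m)/s) ≈ z_{0.025} = -1.96, so s ≈ 0.15·0.85·(-1.96)²/(0.053−0.15)² = 52.1.
At s = 52.1: P(θ<0.053) ≈ 0.007. Adjusting to match 0.025 gives s ≈ 34.10.
So α = 0.15·34.10 ≈ 5.12, β = 0.85·34.10 ≈ 28.99.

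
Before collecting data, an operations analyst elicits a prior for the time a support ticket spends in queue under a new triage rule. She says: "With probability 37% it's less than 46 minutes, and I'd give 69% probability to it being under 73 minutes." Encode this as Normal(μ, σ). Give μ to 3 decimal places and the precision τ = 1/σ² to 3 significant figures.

The p-quantile of Normal(μ,σ) is μ + z_p·σ, with z_{0.37} = -0.3319 and z_{0.69} = 0.4959.
Eliminate σ: μ = (z₂·x₁ − z₁·x₂)/(z₂ − z₁) = (0.4959·46 − (-0.3319)·73)/0.8277 = 56.825.
Then σ = (x₂ − x₁)/(z₂ − z₁) = (73 − 46)/0.8277 = 32.620.
Precision τ = 1/σ² = 1/32.62² = 0.00094.

μ = 56.825, τ = 0.00094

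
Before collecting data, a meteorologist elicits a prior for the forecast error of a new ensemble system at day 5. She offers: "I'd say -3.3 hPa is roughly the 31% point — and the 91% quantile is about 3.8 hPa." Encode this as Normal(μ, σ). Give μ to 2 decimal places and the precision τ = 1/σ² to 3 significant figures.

μ = -1.38, τ = 0.0669

For Normal(μ,σ), the p-quantile is μ + z_p·σ. Here z_{0.31} = -0.4959, z_{0.91} = 1.341.
So -3.3 = μ − 0.4959σ and 3.8 = μ + 1.341σ.
Subtracting: σ = (3.8 − -3.3)/(1.341 − (-0.4959)) = 3.87.
Then μ = -3.3 − (-0.4959)·3.87 = -1.38.
Precision τ = 1/σ² = 1/3.866² = 0.0669.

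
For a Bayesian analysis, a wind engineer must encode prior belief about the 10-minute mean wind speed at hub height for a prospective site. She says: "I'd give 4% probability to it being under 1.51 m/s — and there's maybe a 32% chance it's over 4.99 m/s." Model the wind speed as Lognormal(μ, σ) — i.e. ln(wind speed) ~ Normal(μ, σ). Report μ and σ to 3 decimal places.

μ ≈ 1.355, σ ≈ 0.539

If T ~ Lognormal(μ,σ) then ln T ~ Normal(μ,σ), so the p-quantile of ln T is μ + z_p·σ.
ln(1.51) = 0.4121 and ln(4.99) = 1.607; z_{0.04} = -1.751, z_{0.68} = 0.4677.
σ = (1.607 − 0.4121)/(0.4677 − (-1.751)) = 0.539.
μ = 0.4121 − (-1.751)·0.539 = 1.355.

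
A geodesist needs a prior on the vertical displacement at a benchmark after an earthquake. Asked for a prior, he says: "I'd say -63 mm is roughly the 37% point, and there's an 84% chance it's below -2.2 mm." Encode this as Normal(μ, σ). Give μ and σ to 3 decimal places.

μ = -47.787, σ = 45.841

For Normal(μ,σ), the p-quantile is μ + z_p·σ. Here z_{0.37} = -0.3319, z_{0.84} = 0.9945.
So -63 = μ − 0.3319σ and -2.2 = μ + 0.9945σ.
Subtracting: σ = (-2.2 − -63)/(0.9945 − (-0.3319)) = 45.841.
Then μ = -63 − (-0.3319)·45.841 = -47.787.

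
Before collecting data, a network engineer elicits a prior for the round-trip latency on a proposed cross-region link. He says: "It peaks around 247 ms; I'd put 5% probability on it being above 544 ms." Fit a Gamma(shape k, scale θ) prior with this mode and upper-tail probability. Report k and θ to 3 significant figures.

Gamma(k,θ) with k>1 has mode (k−1)θ, so θ = 247/(k−1).
Need P(X < 544) = 0.95 with θ tied to k this way. Start at k = 2, θ = 247: P(X<544) ≈ 0.646.
Too low — raise k to concentrate. Iterating converges to k ≈ 5.41.
Then θ = 247/(5.41−1) ≈ 56.

k ≈ 5.41, θ ≈ 56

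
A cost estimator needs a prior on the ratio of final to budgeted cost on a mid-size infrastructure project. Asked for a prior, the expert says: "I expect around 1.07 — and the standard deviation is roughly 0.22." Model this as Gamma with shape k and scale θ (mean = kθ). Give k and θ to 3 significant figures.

k ≈ 23.7, θ ≈ 0.0452

For Gamma(k, scale θ): mean = kθ, variance = kθ², so CV = 1/√k.
CV = SD/mean = 0.22/1.07 = 0.2056, hence k = 1/CV² = 23.7.
Then θ = mean/k = 1.07/23.7 = 0.0452.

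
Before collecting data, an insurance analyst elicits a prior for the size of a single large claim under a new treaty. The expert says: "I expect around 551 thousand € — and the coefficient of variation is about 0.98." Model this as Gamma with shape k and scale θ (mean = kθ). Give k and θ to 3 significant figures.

For Gamma(k, scale θ): mean = kθ, variance = kθ², so CV = 1/√k.
CV = 0.98, hence k = 1/CV² = 1.04.
Then θ = mean/k = 551/1.04 = 529.

k ≈ 1.04, θ ≈ 529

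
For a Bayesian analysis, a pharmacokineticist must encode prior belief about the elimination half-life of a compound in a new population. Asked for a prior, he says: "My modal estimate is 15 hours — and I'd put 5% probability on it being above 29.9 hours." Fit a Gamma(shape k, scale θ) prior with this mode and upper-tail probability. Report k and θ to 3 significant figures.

k ≈ 6.83, θ ≈ 2.57

Gamma(k,θ) with k>1 has mode (k−1)θ, so θ = 15/(k−1).
Need P(X < 29.9) = 0.95 with θ tied to k this way. Start at k = 2, θ = 15: P(X<29.9) ≈ 0.592.
Too low — raise k to concentrate. Iterating converges to k ≈ 6.83.
Then θ = 15/(6.83−1) ≈ 2.57.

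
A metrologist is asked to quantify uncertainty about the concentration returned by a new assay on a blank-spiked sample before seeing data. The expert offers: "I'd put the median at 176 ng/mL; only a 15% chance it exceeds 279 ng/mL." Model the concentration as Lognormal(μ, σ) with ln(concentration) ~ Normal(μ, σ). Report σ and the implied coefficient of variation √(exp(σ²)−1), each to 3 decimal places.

σ ≈ 0.445, CV ≈ 0.467

If T ~ Lognormal(μ,σ) then ln T ~ Normal(μ,σ), so the p-quantile of ln T is μ + z_p·σ.
ln(176) = 5.17 and ln(279) = 5.631; z_{0.5} = 0, z_{0.85} = 1.036.
σ = (5.631 − 5.17)/(1.036 − (0)) = 0.445.
μ = 5.17 − (0)·0.445 = 5.170.
CV = √(exp(σ²)−1) = √(exp(0.1976)−1) = 0.467.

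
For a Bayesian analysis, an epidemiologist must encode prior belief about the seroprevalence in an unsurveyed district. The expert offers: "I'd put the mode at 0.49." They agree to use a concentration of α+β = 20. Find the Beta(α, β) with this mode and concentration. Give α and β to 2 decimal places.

For α,β > 1 the Beta mode is (α−1)/(α+β−2). With α+β = 20, the mode is (α−1)/18.
Set (α−1)/18 = 0.49 → α = 1 + 0.49·18 = 9.82.
β = 20 − α = 10.18.

α = 9.82, β = 10.18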